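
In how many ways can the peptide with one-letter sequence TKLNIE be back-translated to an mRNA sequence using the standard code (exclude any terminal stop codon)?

576

Thr: 4 codons.
Lys: 2 codons.
Leu: 6 codons.
Asn: 2 codons.
Ile: 3 codons.
Glu: 2 codons.
4 × 2 × 6 × 2 × 3 × 2 = 576.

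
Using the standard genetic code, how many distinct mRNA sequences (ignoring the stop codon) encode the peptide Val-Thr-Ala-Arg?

Val: 4 codons.
Thr: 4 codons.
Ala: 4 codons.
Arg: 6 codons.
4 × 4 × 4 × 6 = 384.

384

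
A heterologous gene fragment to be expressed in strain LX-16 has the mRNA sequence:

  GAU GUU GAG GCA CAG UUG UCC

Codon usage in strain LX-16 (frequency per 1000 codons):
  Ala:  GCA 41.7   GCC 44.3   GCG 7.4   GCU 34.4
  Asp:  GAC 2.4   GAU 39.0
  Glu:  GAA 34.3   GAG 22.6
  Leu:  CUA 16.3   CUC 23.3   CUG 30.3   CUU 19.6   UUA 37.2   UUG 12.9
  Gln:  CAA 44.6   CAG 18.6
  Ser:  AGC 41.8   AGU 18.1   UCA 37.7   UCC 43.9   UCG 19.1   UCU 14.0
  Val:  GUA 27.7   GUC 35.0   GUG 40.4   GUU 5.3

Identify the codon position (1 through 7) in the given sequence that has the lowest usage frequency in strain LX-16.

2

Codon 1 GAU (Asp): 39.0 per 1000.
Codon 2 GUU (Val): 5.3 per 1000.
Codon 3 GAG (Glu): 22.6 per 1000.
Codon 4 GCA (Ala): 41.7 per 1000.
Codon 5 CAG (Gln): 18.6 per 1000.
Codon 6 UUG (Leu): 12.9 per 1000.
Codon 7 UCC (Ser): 43.9 per 1000.
Lowest frequency is 5.3 at codon 2.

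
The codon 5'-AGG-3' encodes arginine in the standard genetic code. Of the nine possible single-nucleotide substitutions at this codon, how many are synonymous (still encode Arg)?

Position 1: CGG → 1 synonymous.
Position 2: none → 0 synonymous.
Position 3: AGA → 1 synonymous.
Total: 1 + 0 + 1 = 2.

2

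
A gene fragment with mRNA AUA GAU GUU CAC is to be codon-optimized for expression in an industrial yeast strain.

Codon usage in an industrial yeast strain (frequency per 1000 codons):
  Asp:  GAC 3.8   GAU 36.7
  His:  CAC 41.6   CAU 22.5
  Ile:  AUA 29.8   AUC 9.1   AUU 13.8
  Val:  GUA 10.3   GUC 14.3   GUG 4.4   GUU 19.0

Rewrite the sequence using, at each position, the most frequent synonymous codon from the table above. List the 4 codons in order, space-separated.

Codon 1 (Ile): best is AUA at 29.8.
Codon 2 (Asp): best is GAU at 36.7.
Codon 3 (Val): best is GUU at 19.0.
Codon 4 (His): best is CAC at 41.6.

AUA GAU GUU CAC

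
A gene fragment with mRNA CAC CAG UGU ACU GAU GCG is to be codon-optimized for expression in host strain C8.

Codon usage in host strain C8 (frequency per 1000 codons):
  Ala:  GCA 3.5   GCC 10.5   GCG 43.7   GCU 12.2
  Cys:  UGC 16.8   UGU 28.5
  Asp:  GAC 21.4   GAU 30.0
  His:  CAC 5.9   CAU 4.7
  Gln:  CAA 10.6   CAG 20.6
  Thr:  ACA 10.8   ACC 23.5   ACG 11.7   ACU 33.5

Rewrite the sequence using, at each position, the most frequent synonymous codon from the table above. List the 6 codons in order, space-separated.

CAC CAG UGU ACU GAU GCG

Codon 1 (His): best is CAC at 5.9.
Codon 2 (Gln): best is CAG at 20.6.
Codon 3 (Cys): best is UGU at 28.5.
Codon 4 (Thr): best is ACU at 33.5.
Codon 5 (Asp): best is GAU at 30.0.
Codon 6 (Ala): best is GCG at 43.7.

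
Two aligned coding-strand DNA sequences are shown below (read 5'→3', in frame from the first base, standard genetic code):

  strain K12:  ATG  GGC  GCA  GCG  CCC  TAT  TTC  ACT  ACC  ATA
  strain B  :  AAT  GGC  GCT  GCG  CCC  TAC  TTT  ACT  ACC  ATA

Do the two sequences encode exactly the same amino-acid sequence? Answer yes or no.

no

Codon 1: ATG Met / AAT Asn — nonsynonymous.
Codon 2: GGC Gly / GGC Gly — identical.
Codon 3: GCA Ala / GCT Ala — synonymous.
Codon 4: GCG Ala / GCG Ala — identical.
Codon 5: CCC Pro / CCC Pro — identical.
Codon 6: TAT Tyr / TAC Tyr — synonymous.
Codon 7: TTC Phe / TTT Phe — synonymous.
Codon 8: ACT Thr / ACT Thr — identical.
Codon 9: ACC Thr / ACC Thr — identical.
Codon 10: ATA Ile / ATA Ile — identical.
Nonsynonymous differences: 1 → different protein.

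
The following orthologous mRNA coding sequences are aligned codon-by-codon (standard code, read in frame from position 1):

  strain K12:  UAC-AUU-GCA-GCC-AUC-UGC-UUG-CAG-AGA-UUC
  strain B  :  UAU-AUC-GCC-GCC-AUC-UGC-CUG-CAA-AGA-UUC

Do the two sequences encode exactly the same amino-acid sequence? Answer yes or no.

yes

Codon 1: UAC Tyr / UAU Tyr — synonymous.
Codon 2: AUU Ile / AUC Ile — synonymous.
Codon 3: GCA Ala / GCC Ala — synonymous.
Codon 4: GCC Ala / GCC Ala — identical.
Codon 5: AUC Ile / AUC Ile — identical.
Codon 6: UGC Cys / UGC Cys — identical.
Codon 7: UUG Leu / CUG Leu — synonymous.
Codon 8: CAG Gln / CAA Gln — synonymous.
Codon 9: AGA Arg / AGA Arg — identical.
Codon 10: UUC Phe / UUC Phe — identical.
Nonsynonymous differences: 0 → same protein.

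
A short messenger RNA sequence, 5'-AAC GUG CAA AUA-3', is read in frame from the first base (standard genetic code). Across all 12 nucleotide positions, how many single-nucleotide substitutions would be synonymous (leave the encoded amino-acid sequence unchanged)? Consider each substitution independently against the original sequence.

7

Codon 1 (AAC, Asn): 1 synonymous substitution.
Codon 2 (GUG, Val): 3 synonymous substitutions.
Codon 3 (CAA, Gln): 1 synonymous substitution.
Codon 4 (AUA, Ile): 2 synonymous substitutions.
Total: 1 + 3 + 1 + 2 = 7.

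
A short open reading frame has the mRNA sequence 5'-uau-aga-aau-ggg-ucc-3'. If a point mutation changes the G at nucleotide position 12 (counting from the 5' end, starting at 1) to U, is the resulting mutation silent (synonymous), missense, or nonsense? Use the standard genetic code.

Position 12 falls in codon 4: GGG → Gly.
After the substitution the codon is GGU → Gly.
Both encode Gly, so the change is synonymous.

silent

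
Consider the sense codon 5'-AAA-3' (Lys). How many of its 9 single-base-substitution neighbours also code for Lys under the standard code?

Position 1: none → 0 synonymous.
Position 2: none → 0 synonymous.
Position 3: AAG → 1 synonymous.
Total: 0 + 0 + 1 = 1.

1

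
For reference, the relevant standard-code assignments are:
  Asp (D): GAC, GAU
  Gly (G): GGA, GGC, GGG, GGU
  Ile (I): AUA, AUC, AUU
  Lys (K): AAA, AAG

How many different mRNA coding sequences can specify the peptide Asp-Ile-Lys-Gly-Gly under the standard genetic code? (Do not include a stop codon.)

192

Asp: 2 codons.
Ile: 3 codons.
Lys: 2 codons.
Gly: 4 codons.
Gly: 4 codons.
2 × 3 × 2 × 4 × 4 = 192.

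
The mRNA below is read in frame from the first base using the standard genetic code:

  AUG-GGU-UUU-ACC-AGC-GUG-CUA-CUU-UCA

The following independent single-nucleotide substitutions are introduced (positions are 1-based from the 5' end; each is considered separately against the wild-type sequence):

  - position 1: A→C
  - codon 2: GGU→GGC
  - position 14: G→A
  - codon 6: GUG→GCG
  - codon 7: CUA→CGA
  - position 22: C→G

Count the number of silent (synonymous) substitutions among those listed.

Codon 1: AUG (Met) → CUG (Leu) — missense.
Codon 2: GGU (Gly) → GGC (Gly) — synonymous.
Codon 5: AGC (Ser) → AAC (Asn) — missense.
Codon 6: GUG (Val) → GCG (Ala) — missense.
Codon 7: CUA (Leu) → CGA (Arg) — missense.
Codon 8: CUU (Leu) → GUU (Val) — missense.
Synonymous: 1 of 6.

1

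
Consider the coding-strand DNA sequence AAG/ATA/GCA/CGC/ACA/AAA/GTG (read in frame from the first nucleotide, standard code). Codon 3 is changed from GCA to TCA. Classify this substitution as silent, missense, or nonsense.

Position 7 falls in codon 3: GCA → Ala.
After the substitution the codon is TCA → Ser.
Ala ≠ Ser, so this is a missense mutation.

missense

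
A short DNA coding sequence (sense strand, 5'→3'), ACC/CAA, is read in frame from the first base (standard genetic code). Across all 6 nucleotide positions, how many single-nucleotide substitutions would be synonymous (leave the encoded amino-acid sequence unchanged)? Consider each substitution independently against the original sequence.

Codon 1 (ACC, Thr): 3 synonymous substitutions.
Codon 2 (CAA, Gln): 1 synonymous substitution.
Total: 3 + 1 = 4.

4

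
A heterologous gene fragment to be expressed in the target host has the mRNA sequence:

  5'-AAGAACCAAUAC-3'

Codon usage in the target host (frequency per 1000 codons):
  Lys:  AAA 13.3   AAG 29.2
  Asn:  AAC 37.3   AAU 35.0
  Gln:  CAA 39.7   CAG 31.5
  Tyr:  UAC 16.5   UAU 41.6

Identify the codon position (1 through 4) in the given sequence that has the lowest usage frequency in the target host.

4

Codon 1 AAG (Lys): 29.2 per 1000.
Codon 2 AAC (Asn): 37.3 per 1000.
Codon 3 CAA (Gln): 39.7 per 1000.
Codon 4 UAC (Tyr): 16.5 per 1000.
Lowest frequency is 16.5 at codon 4.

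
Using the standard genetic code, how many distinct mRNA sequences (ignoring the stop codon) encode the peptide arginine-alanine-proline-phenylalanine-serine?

Arg: 6 codons.
Ala: 4 codons.
Pro: 4 codons.
Phe: 2 codons.
Ser: 6 codons.
6 × 4 × 4 × 2 × 6 = 1152.

1152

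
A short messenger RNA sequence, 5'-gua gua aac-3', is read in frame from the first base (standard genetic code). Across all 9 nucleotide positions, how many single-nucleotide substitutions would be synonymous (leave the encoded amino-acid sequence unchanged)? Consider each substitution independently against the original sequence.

7

Codon 1 (GUA, Val): 3 synonymous substitutions.
Codon 2 (GUA, Val): 3 synonymous substitutions.
Codon 3 (AAC, Asn): 1 synonymous substitution.
Total: 3 + 3 + 1 = 7.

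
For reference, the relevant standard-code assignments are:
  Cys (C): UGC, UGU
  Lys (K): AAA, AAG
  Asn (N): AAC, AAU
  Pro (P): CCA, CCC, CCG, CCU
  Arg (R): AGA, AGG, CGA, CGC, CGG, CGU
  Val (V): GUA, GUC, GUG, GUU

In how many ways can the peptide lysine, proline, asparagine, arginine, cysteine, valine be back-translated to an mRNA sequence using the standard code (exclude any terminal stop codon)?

768

Lys: 2 codons.
Pro: 4 codons.
Asn: 2 codons.
Arg: 6 codons.
Cys: 2 codons.
Val: 4 codons.
2 × 4 × 2 × 6 × 2 × 4 = 768.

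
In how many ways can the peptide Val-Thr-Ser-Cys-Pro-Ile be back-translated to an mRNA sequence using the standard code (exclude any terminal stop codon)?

Val: 4 codons.
Thr: 4 codons.
Ser: 6 codons.
Cys: 2 codons.
Pro: 4 codons.
Ile: 3 codons.
4 × 4 × 6 × 2 × 4 × 3 = 2304.

2304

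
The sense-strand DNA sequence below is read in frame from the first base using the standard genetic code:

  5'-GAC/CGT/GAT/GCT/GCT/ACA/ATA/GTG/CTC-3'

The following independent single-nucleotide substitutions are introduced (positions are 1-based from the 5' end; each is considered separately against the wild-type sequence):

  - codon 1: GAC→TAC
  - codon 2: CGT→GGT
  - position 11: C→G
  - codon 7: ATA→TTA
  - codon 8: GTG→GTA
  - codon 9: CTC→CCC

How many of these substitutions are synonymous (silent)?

1

Codon 1: GAC (Asp) → TAC (Tyr) — missense.
Codon 2: CGT (Arg) → GGT (Gly) — missense.
Codon 4: GCT (Ala) → GGT (Gly) — missense.
Codon 7: ATA (Ile) → TTA (Leu) — missense.
Codon 8: GTG (Val) → GTA (Val) — synonymous.
Codon 9: CTC (Leu) → CCC (Pro) — missense.
Synonymous: 1 of 6.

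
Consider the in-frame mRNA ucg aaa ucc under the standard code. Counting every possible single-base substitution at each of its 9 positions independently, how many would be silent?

7

Codon 1 (UCG, Ser): 3 synonymous substitutions.
Codon 2 (AAA, Lys): 1 synonymous substitution.
Codon 3 (UCC, Ser): 3 synonymous substitutions.
Total: 3 + 1 + 3 = 7.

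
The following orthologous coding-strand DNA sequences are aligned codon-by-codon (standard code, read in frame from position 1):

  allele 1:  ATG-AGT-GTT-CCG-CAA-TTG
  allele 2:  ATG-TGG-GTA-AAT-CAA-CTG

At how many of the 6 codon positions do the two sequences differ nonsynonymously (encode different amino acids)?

2

Codon 1: ATG Met / ATG Met — identical.
Codon 2: AGT Ser / TGG Trp — nonsynonymous.
Codon 3: GTT Val / GTA Val — synonymous.
Codon 4: CCG Pro / AAT Asn — nonsynonymous.
Codon 5: CAA Gln / CAA Gln — identical.
Codon 6: TTG Leu / CTG Leu — synonymous.
Nonsynonymous differences: 2.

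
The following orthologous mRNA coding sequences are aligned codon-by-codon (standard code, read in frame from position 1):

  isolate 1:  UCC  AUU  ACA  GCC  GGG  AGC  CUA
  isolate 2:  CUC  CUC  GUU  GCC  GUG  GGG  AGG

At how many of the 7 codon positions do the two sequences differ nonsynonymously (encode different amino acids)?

Codon 1: UCC Ser / CUC Leu — nonsynonymous.
Codon 2: AUU Ile / CUC Leu — nonsynonymous.
Codon 3: ACA Thr / GUU Val — nonsynonymous.
Codon 4: GCC Ala / GCC Ala — identical.
Codon 5: GGG Gly / GUG Val — nonsynonymous.
Codon 6: AGC Ser / GGG Gly — nonsynonymous.
Codon 7: CUA Leu / AGG Arg — nonsynonymous.
Nonsynonymous differences: 6.

6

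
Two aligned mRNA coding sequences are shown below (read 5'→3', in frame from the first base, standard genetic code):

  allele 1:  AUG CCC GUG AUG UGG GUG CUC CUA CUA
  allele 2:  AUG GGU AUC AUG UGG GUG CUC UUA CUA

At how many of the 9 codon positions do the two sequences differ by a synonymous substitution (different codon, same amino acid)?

1

Codon 1: AUG Met / AUG Met — identical.
Codon 2: CCC Pro / GGU Gly — nonsynonymous.
Codon 3: GUG Val / AUC Ile — nonsynonymous.
Codon 4: AUG Met / AUG Met — identical.
Codon 5: UGG Trp / UGG Trp — identical.
Codon 6: GUG Val / GUG Val — identical.
Codon 7: CUC Leu / CUC Leu — identical.
Codon 8: CUA Leu / UUA Leu — synonymous.
Codon 9: CUA Leu / CUA Leu — identical.
Synonymous differences: 1.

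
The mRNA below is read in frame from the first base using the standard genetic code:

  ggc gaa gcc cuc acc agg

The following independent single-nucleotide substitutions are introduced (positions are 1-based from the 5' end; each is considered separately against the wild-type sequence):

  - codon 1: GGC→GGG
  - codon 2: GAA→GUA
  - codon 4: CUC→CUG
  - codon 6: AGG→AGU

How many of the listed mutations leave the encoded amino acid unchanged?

Codon 1: GGC (Gly) → GGG (Gly) — synonymous.
Codon 2: GAA (Glu) → GUA (Val) — missense.
Codon 4: CUC (Leu) → CUG (Leu) — synonymous.
Codon 6: AGG (Arg) → AGU (Ser) — missense.
Synonymous: 2 of 4.

2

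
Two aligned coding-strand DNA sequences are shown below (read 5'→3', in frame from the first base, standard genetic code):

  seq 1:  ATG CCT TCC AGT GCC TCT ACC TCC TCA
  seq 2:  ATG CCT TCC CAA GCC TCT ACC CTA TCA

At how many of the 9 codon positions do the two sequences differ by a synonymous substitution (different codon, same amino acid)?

Codon 1: ATG Met / ATG Met — identical.
Codon 2: CCT Pro / CCT Pro — identical.
Codon 3: TCC Ser / TCC Ser — identical.
Codon 4: AGT Ser / CAA Gln — nonsynonymous.
Codon 5: GCC Ala / GCC Ala — identical.
Codon 6: TCT Ser / TCT Ser — identical.
Codon 7: ACC Thr / ACC Thr — identical.
Codon 8: TCC Ser / CTA Leu — nonsynonymous.
Codon 9: TCA Ser / TCA Ser — identical.
Synonymous differences: 0.

0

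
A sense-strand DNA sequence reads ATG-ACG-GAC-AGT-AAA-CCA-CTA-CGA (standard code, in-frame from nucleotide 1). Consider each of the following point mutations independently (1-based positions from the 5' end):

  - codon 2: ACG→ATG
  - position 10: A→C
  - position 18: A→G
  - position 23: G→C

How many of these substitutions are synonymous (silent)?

Codon 2: ACG (Thr) → ATG (Met) — missense.
Codon 4: AGT (Ser) → CGT (Arg) — missense.
Codon 6: CCA (Pro) → CCG (Pro) — synonymous.
Codon 8: CGA (Arg) → CCA (Pro) — missense.
Synonymous: 1 of 4.

1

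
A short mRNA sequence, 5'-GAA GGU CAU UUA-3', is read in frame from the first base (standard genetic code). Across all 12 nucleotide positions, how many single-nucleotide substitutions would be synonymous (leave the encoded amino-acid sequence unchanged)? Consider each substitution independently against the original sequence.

Codon 1 (GAA, Glu): 1 synonymous substitution.
Codon 2 (GGU, Gly): 3 synonymous substitutions.
Codon 3 (CAU, His): 1 synonymous substitution.
Codon 4 (UUA, Leu): 2 synonymous substitutions.
Total: 1 + 3 + 1 + 2 = 7.

7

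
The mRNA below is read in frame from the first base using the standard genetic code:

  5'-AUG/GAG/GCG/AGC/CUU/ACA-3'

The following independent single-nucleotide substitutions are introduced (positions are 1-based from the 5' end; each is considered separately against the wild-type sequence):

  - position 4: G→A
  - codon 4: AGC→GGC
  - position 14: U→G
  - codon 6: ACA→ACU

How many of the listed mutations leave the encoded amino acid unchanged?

Codon 2: GAG (Glu) → AAG (Lys) — missense.
Codon 4: AGC (Ser) → GGC (Gly) — missense.
Codon 5: CUU (Leu) → CGU (Arg) — missense.
Codon 6: ACA (Thr) → ACU (Thr) — synonymous.
Synonymous: 1 of 4.

1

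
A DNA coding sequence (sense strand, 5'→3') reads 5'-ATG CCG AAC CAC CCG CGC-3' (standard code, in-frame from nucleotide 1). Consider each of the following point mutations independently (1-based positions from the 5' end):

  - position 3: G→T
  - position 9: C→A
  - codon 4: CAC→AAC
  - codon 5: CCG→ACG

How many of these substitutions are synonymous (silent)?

Codon 1: ATG (Met) → ATT (Ile) — missense.
Codon 3: AAC (Asn) → AAA (Lys) — missense.
Codon 4: CAC (His) → AAC (Asn) — missense.
Codon 5: CCG (Pro) → ACG (Thr) — missense.
Synonymous: 0 of 4.

0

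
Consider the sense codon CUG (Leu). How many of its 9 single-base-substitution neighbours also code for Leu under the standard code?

4

Position 1: UUG → 1 synonymous.
Position 2: none → 0 synonymous.
Position 3: CUU, CUC, CUA → 3 synonymous.
Total: 1 + 0 + 3 = 4.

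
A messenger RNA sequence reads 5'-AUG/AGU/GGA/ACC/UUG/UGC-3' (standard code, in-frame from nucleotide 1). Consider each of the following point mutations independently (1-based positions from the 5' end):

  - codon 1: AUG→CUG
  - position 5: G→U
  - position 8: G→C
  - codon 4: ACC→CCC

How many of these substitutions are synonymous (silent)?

0

Codon 1: AUG (Met) → CUG (Leu) — missense.
Codon 2: AGU (Ser) → AUU (Ile) — missense.
Codon 3: GGA (Gly) → GCA (Ala) — missense.
Codon 4: ACC (Thr) → CCC (Pro) — missense.
Synonymous: 0 of 4.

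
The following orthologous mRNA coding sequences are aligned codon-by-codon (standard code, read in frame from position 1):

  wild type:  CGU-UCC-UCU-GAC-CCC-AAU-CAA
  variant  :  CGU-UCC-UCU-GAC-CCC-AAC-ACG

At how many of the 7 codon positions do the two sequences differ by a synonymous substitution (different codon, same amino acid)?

1

Codon 1: CGU Arg / CGU Arg — identical.
Codon 2: UCC Ser / UCC Ser — identical.
Codon 3: UCU Ser / UCU Ser — identical.
Codon 4: GAC Asp / GAC Asp — identical.
Codon 5: CCC Pro / CCC Pro — identical.
Codon 6: AAU Asn / AAC Asn — synonymous.
Codon 7: CAA Gln / ACG Thr — nonsynonymous.
Synonymous differences: 1.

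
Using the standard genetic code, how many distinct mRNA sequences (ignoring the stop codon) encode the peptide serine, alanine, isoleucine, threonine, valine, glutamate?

2304

Ser: 6 codons.
Ala: 4 codons.
Ile: 3 codons.
Thr: 4 codons.
Val: 4 codons.
Glu: 2 codons.
6 × 4 × 3 × 4 × 4 × 2 = 2304.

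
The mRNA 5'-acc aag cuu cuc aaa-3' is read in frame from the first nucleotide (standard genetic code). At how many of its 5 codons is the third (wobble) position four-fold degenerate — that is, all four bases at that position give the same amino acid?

3

Codon 1 ACC (Thr): third position 4-fold.
Codon 2 AAG (Lys): third position 2-fold.
Codon 3 CUU (Leu): third position 4-fold.
Codon 4 CUC (Leu): third position 4-fold.
Codon 5 AAA (Lys): third position 2-fold.
Four-fold degenerate third positions: 3.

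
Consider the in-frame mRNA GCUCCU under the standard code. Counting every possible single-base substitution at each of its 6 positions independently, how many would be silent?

Codon 1 (GCU, Ala): 3 synonymous substitutions.
Codon 2 (CCU, Pro): 3 synonymous substitutions.
Total: 3 + 3 = 6.

6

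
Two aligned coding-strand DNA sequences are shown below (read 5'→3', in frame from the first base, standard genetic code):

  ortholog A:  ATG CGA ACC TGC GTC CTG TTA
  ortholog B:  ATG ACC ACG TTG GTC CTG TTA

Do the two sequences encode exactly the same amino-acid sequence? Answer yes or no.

no

Codon 1: ATG Met / ATG Met — identical.
Codon 2: CGA Arg / ACC Thr — nonsynonymous.
Codon 3: ACC Thr / ACG Thr — synonymous.
Codon 4: TGC Cys / TTG Leu — nonsynonymous.
Codon 5: GTC Val / GTC Val — identical.
Codon 6: CTG Leu / CTG Leu — identical.
Codon 7: TTA Leu / TTA Leu — identical.
Nonsynonymous differences: 2 → different protein.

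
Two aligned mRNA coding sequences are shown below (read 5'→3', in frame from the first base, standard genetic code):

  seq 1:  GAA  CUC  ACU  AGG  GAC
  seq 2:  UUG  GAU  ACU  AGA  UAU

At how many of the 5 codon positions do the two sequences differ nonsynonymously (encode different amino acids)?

3

Codon 1: GAA Glu / UUG Leu — nonsynonymous.
Codon 2: CUC Leu / GAU Asp — nonsynonymous.
Codon 3: ACU Thr / ACU Thr — identical.
Codon 4: AGG Arg / AGA Arg — synonymous.
Codon 5: GAC Asp / UAU Tyr — nonsynonymous.
Nonsynonymous differences: 3.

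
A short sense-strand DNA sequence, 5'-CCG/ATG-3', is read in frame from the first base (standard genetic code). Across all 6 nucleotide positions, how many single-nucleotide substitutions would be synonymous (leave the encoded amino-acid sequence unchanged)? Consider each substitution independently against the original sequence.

Codon 1 (CCG, Pro): 3 synonymous substitutions.
Codon 2 (ATG, Met): 0 synonymous substitutions.
Total: 3 + 0 = 3.

3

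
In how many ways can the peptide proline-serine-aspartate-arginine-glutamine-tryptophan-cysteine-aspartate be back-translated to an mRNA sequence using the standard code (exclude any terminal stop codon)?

2304

Pro: 4 codons.
Ser: 6 codons.
Asp: 2 codons.
Arg: 6 codons.
Gln: 2 codons.
Trp: 1 codon.
Cys: 2 codons.
Asp: 2 codons.
4 × 6 × 2 × 6 × 2 × 1 × 2 × 2 = 2304.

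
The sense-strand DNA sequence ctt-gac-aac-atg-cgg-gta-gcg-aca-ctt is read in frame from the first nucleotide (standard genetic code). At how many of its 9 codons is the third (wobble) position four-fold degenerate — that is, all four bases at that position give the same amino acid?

6

Codon 1 CTT (Leu): third position 4-fold.
Codon 2 GAC (Asp): third position 2-fold.
Codon 3 AAC (Asn): third position 2-fold.
Codon 4 ATG (Met): third position 1-fold.
Codon 5 CGG (Arg): third position 4-fold.
Codon 6 GTA (Val): third position 4-fold.
Codon 7 GCG (Ala): third position 4-fold.
Codon 8 ACA (Thr): third position 4-fold.
Codon 9 CTT (Leu): third position 4-fold.
Four-fold degenerate third positions: 6.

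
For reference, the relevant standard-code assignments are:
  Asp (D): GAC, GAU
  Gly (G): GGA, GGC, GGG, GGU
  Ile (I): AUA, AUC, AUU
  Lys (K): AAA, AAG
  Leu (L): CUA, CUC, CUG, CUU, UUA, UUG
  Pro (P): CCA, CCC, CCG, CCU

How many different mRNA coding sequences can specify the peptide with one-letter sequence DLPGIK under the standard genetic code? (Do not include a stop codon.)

1152

Asp: 2 codons.
Leu: 6 codons.
Pro: 4 codons.
Gly: 4 codons.
Ile: 3 codons.
Lys: 2 codons.
2 × 6 × 4 × 4 × 3 × 2 = 1152.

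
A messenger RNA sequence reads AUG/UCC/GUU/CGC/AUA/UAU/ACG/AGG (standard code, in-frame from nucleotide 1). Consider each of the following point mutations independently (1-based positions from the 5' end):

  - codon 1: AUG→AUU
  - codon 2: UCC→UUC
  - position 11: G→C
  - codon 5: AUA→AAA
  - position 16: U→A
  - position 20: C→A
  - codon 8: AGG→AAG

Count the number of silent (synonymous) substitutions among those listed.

Codon 1: AUG (Met) → AUU (Ile) — missense.
Codon 2: UCC (Ser) → UUC (Phe) — missense.
Codon 4: CGC (Arg) → CCC (Pro) — missense.
Codon 5: AUA (Ile) → AAA (Lys) — missense.
Codon 6: UAU (Tyr) → AAU (Asn) — missense.
Codon 7: ACG (Thr) → AAG (Lys) — missense.
Codon 8: AGG (Arg) → AAG (Lys) — missense.
Synonymous: 0 of 7.

0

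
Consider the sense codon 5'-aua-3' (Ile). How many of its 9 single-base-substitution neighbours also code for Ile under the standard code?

Position 1: none → 0 synonymous.
Position 2: none → 0 synonymous.
Position 3: AUU, AUC → 2 synonymous.
Total: 0 + 0 + 2 = 2.

2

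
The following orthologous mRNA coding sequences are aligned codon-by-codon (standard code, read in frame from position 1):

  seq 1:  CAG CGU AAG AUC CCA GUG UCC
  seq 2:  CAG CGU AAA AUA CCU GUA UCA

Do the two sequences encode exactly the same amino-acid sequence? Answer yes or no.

yes

Codon 1: CAG Gln / CAG Gln — identical.
Codon 2: CGU Arg / CGU Arg — identical.
Codon 3: AAG Lys / AAA Lys — synonymous.
Codon 4: AUC Ile / AUA Ile — synonymous.
Codon 5: CCA Pro / CCU Pro — synonymous.
Codon 6: GUG Val / GUA Val — synonymous.
Codon 7: UCC Ser / UCA Ser — synonymous.
Nonsynonymous differences: 0 → same protein.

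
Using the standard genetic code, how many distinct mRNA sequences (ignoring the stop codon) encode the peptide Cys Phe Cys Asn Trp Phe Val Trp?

128

Cys: 2 codons.
Phe: 2 codons.
Cys: 2 codons.
Asn: 2 codons.
Trp: 1 codon.
Phe: 2 codons.
Val: 4 codons.
Trp: 1 codon.
2 × 2 × 2 × 2 × 1 × 2 × 4 × 1 = 128.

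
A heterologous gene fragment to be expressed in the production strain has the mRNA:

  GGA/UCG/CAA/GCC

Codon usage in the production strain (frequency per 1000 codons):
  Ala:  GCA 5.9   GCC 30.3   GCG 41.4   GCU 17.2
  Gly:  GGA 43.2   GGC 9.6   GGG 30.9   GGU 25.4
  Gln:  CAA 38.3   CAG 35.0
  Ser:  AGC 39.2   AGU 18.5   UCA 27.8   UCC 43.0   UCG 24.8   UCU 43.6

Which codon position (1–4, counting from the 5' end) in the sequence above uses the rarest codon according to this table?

2

Codon 1 GGA (Gly): 43.2 per 1000.
Codon 2 UCG (Ser): 24.8 per 1000.
Codon 3 CAA (Gln): 38.3 per 1000.
Codon 4 GCC (Ala): 30.3 per 1000.
Lowest frequency is 24.8 at codon 2.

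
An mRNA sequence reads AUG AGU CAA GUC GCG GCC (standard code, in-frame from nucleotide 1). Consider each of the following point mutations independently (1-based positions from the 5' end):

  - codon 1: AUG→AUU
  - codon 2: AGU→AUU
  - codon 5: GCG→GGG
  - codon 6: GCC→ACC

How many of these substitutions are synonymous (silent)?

0

Codon 1: AUG (Met) → AUU (Ile) — missense.
Codon 2: AGU (Ser) → AUU (Ile) — missense.
Codon 5: GCG (Ala) → GGG (Gly) — missense.
Codon 6: GCC (Ala) → ACC (Thr) — missense.
Synonymous: 0 of 4.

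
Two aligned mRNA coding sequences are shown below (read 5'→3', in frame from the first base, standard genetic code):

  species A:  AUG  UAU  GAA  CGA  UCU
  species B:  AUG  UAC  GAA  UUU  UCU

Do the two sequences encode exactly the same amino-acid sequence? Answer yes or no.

no

Codon 1: AUG Met / AUG Met — identical.
Codon 2: UAU Tyr / UAC Tyr — synonymous.
Codon 3: GAA Glu / GAA Glu — identical.
Codon 4: CGA Arg / UUU Phe — nonsynonymous.
Codon 5: UCU Ser / UCU Ser — identical.
Nonsynonymous differences: 1 → different protein.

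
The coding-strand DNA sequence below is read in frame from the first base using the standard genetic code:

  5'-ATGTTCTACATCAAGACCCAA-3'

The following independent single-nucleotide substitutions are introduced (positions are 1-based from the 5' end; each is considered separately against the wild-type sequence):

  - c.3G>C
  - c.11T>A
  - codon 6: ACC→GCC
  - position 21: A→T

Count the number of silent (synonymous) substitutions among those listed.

0

Codon 1: ATG (Met) → ATC (Ile) — missense.
Codon 4: ATC (Ile) → AAC (Asn) — missense.
Codon 6: ACC (Thr) → GCC (Ala) — missense.
Codon 7: CAA (Gln) → CAT (His) — missense.
Synonymous: 0 of 4.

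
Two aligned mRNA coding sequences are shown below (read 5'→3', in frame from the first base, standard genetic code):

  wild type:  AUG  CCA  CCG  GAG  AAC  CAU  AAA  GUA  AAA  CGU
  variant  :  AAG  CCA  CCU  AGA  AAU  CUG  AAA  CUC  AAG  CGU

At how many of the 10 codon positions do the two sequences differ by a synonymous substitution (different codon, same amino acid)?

3

Codon 1: AUG Met / AAG Lys — nonsynonymous.
Codon 2: CCA Pro / CCA Pro — identical.
Codon 3: CCG Pro / CCU Pro — synonymous.
Codon 4: GAG Glu / AGA Arg — nonsynonymous.
Codon 5: AAC Asn / AAU Asn — synonymous.
Codon 6: CAU His / CUG Leu — nonsynonymous.
Codon 7: AAA Lys / AAA Lys — identical.
Codon 8: GUA Val / CUC Leu — nonsynonymous.
Codon 9: AAA Lys / AAG Lys — synonymous.
Codon 10: CGU Arg / CGU Arg — identical.
Synonymous differences: 3.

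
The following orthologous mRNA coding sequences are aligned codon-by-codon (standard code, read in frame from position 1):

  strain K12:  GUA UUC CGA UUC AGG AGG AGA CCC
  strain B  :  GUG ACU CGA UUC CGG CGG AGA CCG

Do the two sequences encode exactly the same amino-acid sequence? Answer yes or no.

no

Codon 1: GUA Val / GUG Val — synonymous.
Codon 2: UUC Phe / ACU Thr — nonsynonymous.
Codon 3: CGA Arg / CGA Arg — identical.
Codon 4: UUC Phe / UUC Phe — identical.
Codon 5: AGG Arg / CGG Arg — synonymous.
Codon 6: AGG Arg / CGG Arg — synonymous.
Codon 7: AGA Arg / AGA Arg — identical.
Codon 8: CCC Pro / CCG Pro — synonymous.
Nonsynonymous differences: 1 → different protein.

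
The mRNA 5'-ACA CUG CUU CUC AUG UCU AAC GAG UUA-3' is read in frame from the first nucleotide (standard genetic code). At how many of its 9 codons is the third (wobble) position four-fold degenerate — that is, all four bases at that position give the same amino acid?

5

Codon 1 ACA (Thr): third position 4-fold.
Codon 2 CUG (Leu): third position 4-fold.
Codon 3 CUU (Leu): third position 4-fold.
Codon 4 CUC (Leu): third position 4-fold.
Codon 5 AUG (Met): third position 1-fold.
Codon 6 UCU (Ser): third position 4-fold.
Codon 7 AAC (Asn): third position 2-fold.
Codon 8 GAG (Glu): third position 2-fold.
Codon 9 UUA (Leu): third position 2-fold.
Four-fold degenerate third positions: 5.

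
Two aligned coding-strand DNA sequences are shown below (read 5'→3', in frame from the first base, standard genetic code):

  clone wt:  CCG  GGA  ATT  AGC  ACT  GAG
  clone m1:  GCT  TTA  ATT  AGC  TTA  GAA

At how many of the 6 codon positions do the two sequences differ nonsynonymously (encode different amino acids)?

3

Codon 1: CCG Pro / GCT Ala — nonsynonymous.
Codon 2: GGA Gly / TTA Leu — nonsynonymous.
Codon 3: ATT Ile / ATT Ile — identical.
Codon 4: AGC Ser / AGC Ser — identical.
Codon 5: ACT Thr / TTA Leu — nonsynonymous.
Codon 6: GAG Glu / GAA Glu — synonymous.
Nonsynonymous differences: 3.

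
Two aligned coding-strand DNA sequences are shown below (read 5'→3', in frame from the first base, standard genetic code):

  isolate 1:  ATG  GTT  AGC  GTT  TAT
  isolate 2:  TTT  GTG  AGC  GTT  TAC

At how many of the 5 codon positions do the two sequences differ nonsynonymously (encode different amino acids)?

Codon 1: ATG Met / TTT Phe — nonsynonymous.
Codon 2: GTT Val / GTG Val — synonymous.
Codon 3: AGC Ser / AGC Ser — identical.
Codon 4: GTT Val / GTT Val — identical.
Codon 5: TAT Tyr / TAC Tyr — synonymous.
Nonsynonymous differences: 1.

1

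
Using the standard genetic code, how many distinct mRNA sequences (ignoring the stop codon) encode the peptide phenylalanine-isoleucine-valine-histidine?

Phe: 2 codons.
Ile: 3 codons.
Val: 4 codons.
His: 2 codons.
2 × 3 × 4 × 2 = 48.

48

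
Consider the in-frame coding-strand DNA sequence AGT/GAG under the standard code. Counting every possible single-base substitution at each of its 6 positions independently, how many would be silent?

2

Codon 1 (AGT, Ser): 1 synonymous substitution.
Codon 2 (GAG, Glu): 1 synonymous substitution.
Total: 1 + 1 = 2.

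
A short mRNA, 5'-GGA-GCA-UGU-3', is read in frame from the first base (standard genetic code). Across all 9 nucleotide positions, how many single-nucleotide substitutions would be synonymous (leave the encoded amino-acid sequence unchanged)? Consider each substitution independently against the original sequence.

Codon 1 (GGA, Gly): 3 synonymous substitutions.
Codon 2 (GCA, Ala): 3 synonymous substitutions.
Codon 3 (UGU, Cys): 1 synonymous substitution.
Total: 3 + 3 + 1 = 7.

7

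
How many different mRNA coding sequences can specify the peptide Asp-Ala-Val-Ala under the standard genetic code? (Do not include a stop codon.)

Asp: 2 codons.
Ala: 4 codons.
Val: 4 codons.
Ala: 4 codons.
2 × 4 × 4 × 4 = 128.

128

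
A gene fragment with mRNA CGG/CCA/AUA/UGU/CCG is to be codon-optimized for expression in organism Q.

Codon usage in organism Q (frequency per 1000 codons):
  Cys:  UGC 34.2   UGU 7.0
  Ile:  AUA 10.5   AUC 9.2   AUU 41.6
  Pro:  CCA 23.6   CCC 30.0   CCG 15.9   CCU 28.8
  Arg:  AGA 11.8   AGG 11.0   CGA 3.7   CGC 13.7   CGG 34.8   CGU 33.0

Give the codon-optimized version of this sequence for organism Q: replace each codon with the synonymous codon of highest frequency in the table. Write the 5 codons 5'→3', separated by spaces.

Codon 1 (Arg): best is CGG at 34.8.
Codon 2 (Pro): best is CCC at 30.0.
Codon 3 (Ile): best is AUU at 41.6.
Codon 4 (Cys): best is UGC at 34.2.
Codon 5 (Pro): best is CCC at 30.0.

CGG CCC AUU UGC CCC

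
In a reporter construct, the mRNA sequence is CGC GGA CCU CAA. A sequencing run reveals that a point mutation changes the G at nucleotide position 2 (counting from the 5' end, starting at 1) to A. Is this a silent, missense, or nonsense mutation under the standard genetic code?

Position 2 falls in codon 1: CGC → Arg.
After the substitution the codon is CAC → His.
Arg ≠ His, so this is a missense mutation.

missense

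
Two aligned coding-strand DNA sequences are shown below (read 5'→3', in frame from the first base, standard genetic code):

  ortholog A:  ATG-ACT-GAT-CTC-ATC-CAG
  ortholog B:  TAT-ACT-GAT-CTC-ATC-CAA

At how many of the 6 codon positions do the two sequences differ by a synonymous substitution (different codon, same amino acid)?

1

Codon 1: ATG Met / TAT Tyr — nonsynonymous.
Codon 2: ACT Thr / ACT Thr — identical.
Codon 3: GAT Asp / GAT Asp — identical.
Codon 4: CTC Leu / CTC Leu — identical.
Codon 5: ATC Ile / ATC Ile — identical.
Codon 6: CAG Gln / CAA Gln — synonymous.
Synonymous differences: 1.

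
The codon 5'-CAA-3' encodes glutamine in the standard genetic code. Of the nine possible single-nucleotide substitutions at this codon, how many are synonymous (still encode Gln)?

1

Position 1: none → 0 synonymous.
Position 2: none → 0 synonymous.
Position 3: CAG → 1 synonymous.
Total: 0 + 0 + 1 = 1.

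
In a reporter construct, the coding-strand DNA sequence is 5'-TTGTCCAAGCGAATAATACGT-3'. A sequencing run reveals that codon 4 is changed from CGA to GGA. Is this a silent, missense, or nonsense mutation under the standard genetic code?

missense

Position 10 falls in codon 4: CGA → Arg.
After the substitution the codon is GGA → Gly.
Arg ≠ Gly, so this is a missense mutation.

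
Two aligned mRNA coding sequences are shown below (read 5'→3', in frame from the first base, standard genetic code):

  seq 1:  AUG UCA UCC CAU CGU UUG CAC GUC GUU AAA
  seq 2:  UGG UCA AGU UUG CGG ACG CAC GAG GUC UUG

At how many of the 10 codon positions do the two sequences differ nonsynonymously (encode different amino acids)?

5

Codon 1: AUG Met / UGG Trp — nonsynonymous.
Codon 2: UCA Ser / UCA Ser — identical.
Codon 3: UCC Ser / AGU Ser — synonymous.
Codon 4: CAU His / UUG Leu — nonsynonymous.
Codon 5: CGU Arg / CGG Arg — synonymous.
Codon 6: UUG Leu / ACG Thr — nonsynonymous.
Codon 7: CAC His / CAC His — identical.
Codon 8: GUC Val / GAG Glu — nonsynonymous.
Codon 9: GUU Val / GUC Val — synonymous.
Codon 10: AAA Lys / UUG Leu — nonsynonymous.
Nonsynonymous differences: 5.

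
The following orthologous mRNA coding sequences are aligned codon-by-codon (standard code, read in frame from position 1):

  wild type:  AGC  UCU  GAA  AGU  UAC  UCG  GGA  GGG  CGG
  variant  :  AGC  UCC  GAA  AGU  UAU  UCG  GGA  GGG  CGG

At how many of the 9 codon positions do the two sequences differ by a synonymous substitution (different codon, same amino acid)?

Codon 1: AGC Ser / AGC Ser — identical.
Codon 2: UCU Ser / UCC Ser — synonymous.
Codon 3: GAA Glu / GAA Glu — identical.
Codon 4: AGU Ser / AGU Ser — identical.
Codon 5: UAC Tyr / UAU Tyr — synonymous.
Codon 6: UCG Ser / UCG Ser — identical.
Codon 7: GGA Gly / GGA Gly — identical.
Codon 8: GGG Gly / GGG Gly — identical.
Codon 9: CGG Arg / CGG Arg — identical.
Synonymous differences: 2.

2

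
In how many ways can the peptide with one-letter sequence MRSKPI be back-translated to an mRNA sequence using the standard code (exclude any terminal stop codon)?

Met: 1 codon.
Arg: 6 codons.
Ser: 6 codons.
Lys: 2 codons.
Pro: 4 codons.
Ile: 3 codons.
1 × 6 × 6 × 2 × 4 × 3 = 864.

864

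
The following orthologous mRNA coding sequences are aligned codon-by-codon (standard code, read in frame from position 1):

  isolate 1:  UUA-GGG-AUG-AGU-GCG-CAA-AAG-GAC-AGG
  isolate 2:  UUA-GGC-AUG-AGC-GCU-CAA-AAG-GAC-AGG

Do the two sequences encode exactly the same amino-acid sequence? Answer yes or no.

Codon 1: UUA Leu / UUA Leu — identical.
Codon 2: GGG Gly / GGC Gly — synonymous.
Codon 3: AUG Met / AUG Met — identical.
Codon 4: AGU Ser / AGC Ser — synonymous.
Codon 5: GCG Ala / GCU Ala — synonymous.
Codon 6: CAA Gln / CAA Gln — identical.
Codon 7: AAG Lys / AAG Lys — identical.
Codon 8: GAC Asp / GAC Asp — identical.
Codon 9: AGG Arg / AGG Arg — identical.
Nonsynonymous differences: 0 → same protein.

yes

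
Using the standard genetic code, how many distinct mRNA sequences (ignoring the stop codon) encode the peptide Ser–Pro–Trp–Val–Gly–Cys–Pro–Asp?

6144

Ser: 6 codons.
Pro: 4 codons.
Trp: 1 codon.
Val: 4 codons.
Gly: 4 codons.
Cys: 2 codons.
Pro: 4 codons.
Asp: 2 codons.
6 × 4 × 1 × 4 × 4 × 2 × 4 × 2 = 6144.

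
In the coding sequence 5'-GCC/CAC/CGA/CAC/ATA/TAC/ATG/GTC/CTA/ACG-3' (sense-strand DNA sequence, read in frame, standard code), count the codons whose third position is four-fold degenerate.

5

Codon 1 GCC (Ala): third position 4-fold.
Codon 2 CAC (His): third position 2-fold.
Codon 3 CGA (Arg): third position 4-fold.
Codon 4 CAC (His): third position 2-fold.
Codon 5 ATA (Ile): third position 3-fold.
Codon 6 TAC (Tyr): third position 2-fold.
Codon 7 ATG (Met): third position 1-fold.
Codon 8 GTC (Val): third position 4-fold.
Codon 9 CTA (Leu): third position 4-fold.
Codon 10 ACG (Thr): third position 4-fold.
Four-fold degenerate third positions: 5.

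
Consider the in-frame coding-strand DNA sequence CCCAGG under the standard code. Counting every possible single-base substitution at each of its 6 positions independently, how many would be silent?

5

Codon 1 (CCC, Pro): 3 synonymous substitutions.
Codon 2 (AGG, Arg): 2 synonymous substitutions.
Total: 3 + 2 = 5.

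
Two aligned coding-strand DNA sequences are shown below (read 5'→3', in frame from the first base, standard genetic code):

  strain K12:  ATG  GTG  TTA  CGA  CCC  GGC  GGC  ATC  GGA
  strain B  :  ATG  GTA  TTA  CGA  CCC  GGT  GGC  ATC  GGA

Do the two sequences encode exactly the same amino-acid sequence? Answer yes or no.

yes

Codon 1: ATG Met / ATG Met — identical.
Codon 2: GTG Val / GTA Val — synonymous.
Codon 3: TTA Leu / TTA Leu — identical.
Codon 4: CGA Arg / CGA Arg — identical.
Codon 5: CCC Pro / CCC Pro — identical.
Codon 6: GGC Gly / GGT Gly — synonymous.
Codon 7: GGC Gly / GGC Gly — identical.
Codon 8: ATC Ile / ATC Ile — identical.
Codon 9: GGA Gly / GGA Gly — identical.
Nonsynonymous differences: 0 → same protein.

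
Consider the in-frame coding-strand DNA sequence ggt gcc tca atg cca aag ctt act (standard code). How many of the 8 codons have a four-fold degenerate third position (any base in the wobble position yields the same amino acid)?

Codon 1 GGT (Gly): third position 4-fold.
Codon 2 GCC (Ala): third position 4-fold.
Codon 3 TCA (Ser): third position 4-fold.
Codon 4 ATG (Met): third position 1-fold.
Codon 5 CCA (Pro): third position 4-fold.
Codon 6 AAG (Lys): third position 2-fold.
Codon 7 CTT (Leu): third position 4-fold.
Codon 8 ACT (Thr): third position 4-fold.
Four-fold degenerate third positions: 6.

6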